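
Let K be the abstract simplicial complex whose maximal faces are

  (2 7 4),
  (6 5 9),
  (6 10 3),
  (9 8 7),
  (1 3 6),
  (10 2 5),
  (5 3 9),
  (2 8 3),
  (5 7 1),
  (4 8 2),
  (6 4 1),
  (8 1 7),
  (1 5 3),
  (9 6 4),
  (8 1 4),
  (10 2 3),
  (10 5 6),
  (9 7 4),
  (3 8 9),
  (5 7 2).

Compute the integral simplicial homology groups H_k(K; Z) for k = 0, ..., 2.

Order the vertices as 1 < 2 < 3 < 4 < 5 < 6 < 7 < 8 < 9 < 10. Listing each simplex with vertices in this order, K has dimension 2 with simplices:

  0-simplices (10): [1], [2], [3], [4], [5], [6], [7], [8], [9], [10]
  1-simplices (30): (30 of them)
  2-simplices (20): (20 of them)

Hence C_0 ≅ Z^10, C_1 ≅ Z^30, C_2 ≅ Z^20.

∂_1: C_1 → C_0 maps an edge to its endpoints' difference, ∂[p,q] = q − p.
As a 10×30 matrix over Z this has rank 9, with invariant factors (1,1,1,1,1,1,1,1,1).

∂_2: C_2 → C_1 sends each 2-simplex [p,q,r] to [q,r] − [p,r] + [p,q]. For instance
  ∂[2,5,7] = [5,7] − [2,7] + [2,5],
  ∂[1,3,6] = [3,6] − [1,6] + [1,3].
This gives a 30×20 integer matrix of rank 20; reducing to Smith normal form yields diagonal entries (1,1,1,1,1,1,1,1,1,1,1,1,1,1,1,1,1,1,1,2).

From H_k ≅ ker(∂_k) / im(∂_{k+1}) we obtain:

  H_0: rank C_0 − rank ∂_1 = 10 − 9 = 1, and the invariant factors of ∂_1 are all 1, so H_0 ≅ Z.
  H_1: rank ker ∂_1 − rank ∂_2 = (30 − 9) − 20 = 1, and ∂_2 has invariant factor 2 > 1, so H_1 ≅ Z ⊕ Z/2Z.
  H_2: rank ker ∂_2 − rank ∂_3 = (20 − 20) − 0 = 0, and there is no ∂_3, so H_2 ≅ 0.

H_0 ≅ Z,  H_1 ≅ Z ⊕ Z/2Z,  H_2 = 0.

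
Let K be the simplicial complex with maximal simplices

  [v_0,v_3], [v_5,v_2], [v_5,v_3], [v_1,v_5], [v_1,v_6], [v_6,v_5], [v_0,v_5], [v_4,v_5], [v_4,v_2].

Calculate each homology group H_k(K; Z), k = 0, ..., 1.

Fix the vertex order v_0 < v_1 < v_2 < v_3 < v_4 < v_5 < v_6 and write every simplex with vertices in increasing order. Then dim K = 1 and the simplices of K are:

  0-simplices (7): [v_0], [v_1], [v_2], [v_3], [v_4], [v_5], [v_6]
  1-simplices (9): [v_0,v_3], [v_0,v_5], [v_1,v_5], [v_1,v_6], [v_2,v_4], [v_2,v_5], [v_3,v_5], [v_4,v_5], [v_5,v_6]

Hence C_0 ≅ Z^7, C_1 ≅ Z^9.

The boundary map ∂_1: C_1 → C_0 is given by ∂[p,q] = [q] − [p]. For instance
  ∂[v_0,v_3] = [v_3] − [v_0].
The resulting 7×9 matrix has rank 6, and its Smith normal form has invariant factors (1,1,1,1,1,1).

Reading off H_k = ker ∂_k / im ∂_{k+1}:

  H_0: rank C_0 − rank ∂_1 = 7 − 6 = 1, and the invariant factors of ∂_1 are all 1, so H_0 = Z.
  H_1: rank ker ∂_1 − rank ∂_2 = (9 − 6) − 0 = 3, and there is no ∂_2, so H_1 = Z^3.

As a check, the Euler characteristic is 7 − 9 = -2, which agrees with 1 − 3 = -2.
(K is a triangulation of a wedge of 3 circles.)

H_0 ≅ Z,  H_1 ≅ Z^3.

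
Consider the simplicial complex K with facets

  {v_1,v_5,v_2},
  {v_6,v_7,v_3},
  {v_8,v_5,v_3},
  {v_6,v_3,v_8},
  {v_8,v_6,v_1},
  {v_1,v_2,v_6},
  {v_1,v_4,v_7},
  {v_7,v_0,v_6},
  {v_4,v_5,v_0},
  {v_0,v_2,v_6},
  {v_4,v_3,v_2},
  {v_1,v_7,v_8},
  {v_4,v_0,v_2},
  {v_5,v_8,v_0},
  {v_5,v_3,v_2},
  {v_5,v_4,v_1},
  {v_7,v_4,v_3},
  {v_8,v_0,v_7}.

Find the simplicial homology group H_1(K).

H_1 ≅ Z × Z/2.

K has 9 vertices, 27 edges, 18 triangles.
rank ∂_1 = 8, rank ∂_2 = 18 ⇒ b_1 = 27 − 8 − 18 = 1; ∂_2 has invariant factor(s) [2] giving torsion. So H_1 ≅ Z × Z/2.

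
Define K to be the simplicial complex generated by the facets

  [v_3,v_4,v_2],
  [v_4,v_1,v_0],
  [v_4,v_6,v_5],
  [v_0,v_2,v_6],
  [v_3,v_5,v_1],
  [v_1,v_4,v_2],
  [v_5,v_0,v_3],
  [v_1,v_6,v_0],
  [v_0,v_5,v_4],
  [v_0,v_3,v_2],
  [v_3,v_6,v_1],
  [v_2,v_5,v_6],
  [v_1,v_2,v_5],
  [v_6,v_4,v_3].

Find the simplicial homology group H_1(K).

H_1 ≅ Z^2.

Take the total order v_0 < v_1 < v_2 < v_3 < v_4 < v_5 < v_6 on the vertex set. Then K (dimension 2) consists of the simplices:

  0-simplices (7): [v_0], [v_1], [v_2], [v_3], [v_4], [v_5], [v_6]
  1-simplices (21): (21 of them)
  2-simplices (14): (14 of them)

giving chain groups C_0 ≅ Z^7, C_1 ≅ Z^21, C_2 ≅ Z^14.

The boundary map ∂_1: C_1 → C_0 sends each edge [p,q] (with p < q) to q − p.
As a 7×21 matrix over Z this has rank 6, with invariant factors (1,1,1,1,1,1).

The boundary map ∂_2: C_2 → C_1 maps a triangle to the signed sum of its edges. For instance
  ∂[v_0,v_1,v_4] = [v_1,v_4] − [v_0,v_4] + [v_0,v_1],
  ∂[v_3,v_4,v_6] = [v_4,v_6] − [v_3,v_6] + [v_3,v_4].
As a 21×14 matrix over Z this has rank 13, with invariant factors (1,1,1,1,1,1,1,1,1,1,1,1,1).

Now H_k = ker ∂_k / im ∂_{k+1}, so:

  H_1: rank ker ∂_1 − rank ∂_2 = (21 − 6) − 13 = 2, and the invariant factors of ∂_2 are all 1, so H_1 ≅ Z^2.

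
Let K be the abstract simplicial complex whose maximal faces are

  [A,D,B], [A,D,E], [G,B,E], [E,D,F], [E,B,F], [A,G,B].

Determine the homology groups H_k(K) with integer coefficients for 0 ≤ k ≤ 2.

K has 6 vertices, 12 edges, 6 triangles.
rank ∂_0 = 0, rank ∂_1 = 5 ⇒ b_0 = 6 − 0 − 5 = 1; all invariant factors of ∂_1 are 1 so no torsion. So H_0 ≅ Z.
rank ∂_1 = 5, rank ∂_2 = 6 ⇒ b_1 = 12 − 5 − 6 = 1; all invariant factors of ∂_2 are 1 so no torsion. So H_1 ≅ Z.
rank ∂_2 = 6, rank ∂_3 = 0 ⇒ b_2 = 6 − 6 − 0 = 0. So H_2 ≅ 0.

H_0 ≅ Z,  H_1 ≅ Z,  H_2 = 0.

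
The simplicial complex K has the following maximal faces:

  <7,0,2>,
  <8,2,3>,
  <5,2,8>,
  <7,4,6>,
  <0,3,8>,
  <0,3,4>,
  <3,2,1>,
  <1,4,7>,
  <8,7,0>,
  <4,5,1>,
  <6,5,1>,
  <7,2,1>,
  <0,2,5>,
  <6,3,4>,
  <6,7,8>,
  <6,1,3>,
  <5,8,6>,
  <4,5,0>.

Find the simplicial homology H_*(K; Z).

Take the total order 0 < 1 < 2 < 3 < 4 < 5 < 6 < 7 < 8 on the vertex set. Then K (dimension 2) consists of the simplices:

  0-simplices (9): [0], [1], [2], [3], [4], [5], [6], [7], [8]
  1-simplices (27): (27 of them)
  2-simplices (18): [0,2,5], [0,2,7], [0,3,4], [0,3,8], [0,4,5], [0,7,8], [1,2,3], [1,2,7], [1,3,6], [1,4,5], [1,4,7], [1,5,6], [2,3,8], [2,5,8], [3,4,6], [4,6,7], [5,6,8], [6,7,8]

Hence C_0 ≅ Z^9, C_1 ≅ Z^27, C_2 ≅ Z^18.

Boundary ∂_1: C_1 → C_0 sends each edge [p,q] (with p < q) to q − p. For instance
  ∂[4,7] = [7] − [4].
This gives a 9×27 integer matrix of rank 8; reducing to Smith normal form yields diagonal entries (1,1,1,1,1,1,1,1).

∂_2: C_2 → C_1 sends each 2-simplex [p,q,r] to [q,r] − [p,r] + [p,q]. For instance
  ∂[3,4,6] = [4,6] − [3,6] + [3,4],
  ∂[5,6,8] = [6,8] − [5,8] + [5,6].
The 27×18 boundary matrix has rank 18 and Smith normal form diag(1,1,1,1,1,1,1,1,1,1,1,1,1,1,1,1,1,2).

Now H_k = ker ∂_k / im ∂_{k+1}, so:

  H_0: rank C_0 − rank ∂_1 = 9 − 8 = 1, and the invariant factors of ∂_1 are all 1, so H_0 ≅ Z.
  H_1: rank ker ∂_1 − rank ∂_2 = (27 − 8) − 18 = 1, and ∂_2 has invariant factor 2 > 1, so H_1 ≅ Z × Z/2.
  H_2: rank ker ∂_2 − rank ∂_3 = (18 − 18) − 0 = 0, and there is no ∂_3, so H_2 ≅ 0.

H_0 = Z,  H_1 = Z × Z/2,  H_2 = 0.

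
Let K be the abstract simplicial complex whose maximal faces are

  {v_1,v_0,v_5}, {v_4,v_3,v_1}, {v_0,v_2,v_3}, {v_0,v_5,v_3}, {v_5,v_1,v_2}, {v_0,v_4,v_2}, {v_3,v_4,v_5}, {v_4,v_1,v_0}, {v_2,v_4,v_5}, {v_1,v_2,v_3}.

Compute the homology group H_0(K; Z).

Order the vertices as v_0 < v_1 < v_2 < v_3 < v_4 < v_5. Listing each simplex with vertices in this order, K has dimension 2 with simplices:

  0-simplices (6): [v_0], [v_1], [v_2], [v_3], [v_4], [v_5]
  1-simplices (15): (15 of them)
  2-simplices (10): [v_0,v_1,v_4], [v_0,v_1,v_5], [v_0,v_2,v_3], [v_0,v_2,v_4], [v_0,v_3,v_5], [v_1,v_2,v_3], [v_1,v_2,v_5], [v_1,v_3,v_4], [v_2,v_4,v_5], [v_3,v_4,v_5]

so the chain groups are C_0 ≅ Z^6, C_1 ≅ Z^15, C_2 ≅ Z^10.

The boundary map ∂_1: C_1 → C_0 is given by ∂[p,q] = [q] − [p]. For instance
  ∂[v_2,v_3] = [v_3] − [v_2].
The 6×15 boundary matrix has rank 5 and Smith normal form diag(1,1,1,1,1).

The boundary map ∂_2: C_2 → C_1 acts by ∂[p,q,r] = [q,r] − [p,r] + [p,q]. For instance
  ∂[v_0,v_3,v_5] = [v_3,v_5] − [v_0,v_5] + [v_0,v_3],
  ∂[v_1,v_2,v_3] = [v_2,v_3] − [v_1,v_3] + [v_1,v_2].
The 15×10 boundary matrix has rank 10 and Smith normal form diag(1,1,1,1,1,1,1,1,1,2).

From H_k ≅ ker(∂_k) / im(∂_{k+1}) we obtain:

  H_0: rank C_0 − rank ∂_1 = 6 − 5 = 1, and the invariant factors of ∂_1 are all 1, so H_0 = Z.

(K is a triangulation of the real projective plane RP^2.)

H_0 = Z.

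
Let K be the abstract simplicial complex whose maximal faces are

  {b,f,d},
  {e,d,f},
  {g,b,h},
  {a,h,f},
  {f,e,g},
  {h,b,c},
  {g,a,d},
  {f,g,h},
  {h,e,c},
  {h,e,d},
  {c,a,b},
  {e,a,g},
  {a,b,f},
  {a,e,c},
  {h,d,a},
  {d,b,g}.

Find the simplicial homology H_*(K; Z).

Fix the vertex order a < b < c < d < e < f < g < h and write every simplex with vertices in increasing order. Then dim K = 2 and the simplices of K are:

  0-simplices (8): a, b, c, d, e, f, g, h
  1-simplices (24): ab, ac, ad, ae, af, ag, ah, bc, bd, bf, bg, bh, ce, ch, de, df, dg, dh, ef, eg, eh, fg, fh, gh
  2-simplices (16): abc, abf, ace, adg, adh, aeg, afh, bch, bdf, bdg, bgh, ceh, def, deh, efg, fgh

giving chain groups C_0 ≅ Z^8, C_1 ≅ Z^24, C_2 ≅ Z^16.

The boundary map ∂_1: C_1 → C_0 sends each edge [p,q] (with p < q) to q − p.
The resulting 8×24 matrix has rank 7, and its Smith normal form has invariant factors (1,1,1,1,1,1,1).

The boundary map ∂_2: C_2 → C_1 maps a triangle to the signed sum of its edges. For instance
  ∂abc = bc − ac + ab,
  ∂bgh = gh − bh + bg.
The resulting 24×16 matrix has rank 15, and its Smith normal form has invariant factors (1,1,1,1,1,1,1,1,1,1,1,1,1,1,1).

Now H_k = ker ∂_k / im ∂_{k+1}, so:

  H_0: rank C_0 − rank ∂_1 = 8 − 7 = 1, and the invariant factors of ∂_1 are all 1, so H_0 = Z.
  H_1: rank ker ∂_1 − rank ∂_2 = (24 − 7) − 15 = 2, and the invariant factors of ∂_2 are all 1, so H_1 = Z^2.
  H_2: rank ker ∂_2 − rank ∂_3 = (16 − 15) − 0 = 1, and there is no ∂_3, so H_2 = Z.

As a check, the Euler characteristic is 8 − 24 + 16 = 0, which agrees with 1 − 2 + 1 = 0.

H_0 = Z,  H_1 = Z^2,  H_2 = Z.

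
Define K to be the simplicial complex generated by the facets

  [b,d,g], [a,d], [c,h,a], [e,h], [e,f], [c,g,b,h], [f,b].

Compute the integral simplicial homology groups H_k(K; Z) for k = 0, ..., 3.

H_0 = Z,  H_1 = Z^2,  H_2 = 0,  H_3 = 0.

Take the total order a < b < c < d < e < f < g < h on the vertex set. Then K (dimension 3) consists of the simplices:

  0-simplices (8): a, b, c, d, e, f, g, h
  1-simplices (14): ac, ad, ah, bc, bd, bf, bg, bh, cg, ch, dg, ef, eh, gh
  2-simplices (6): ach, bcg, bch, bdg, bgh, cgh
  3-simplices (1): bcgh

giving chain groups C_0 ≅ Z^8, C_1 ≅ Z^14, C_2 ≅ Z^6, C_3 ≅ Z^1.

Boundary ∂_1: C_1 → C_0 is given by ∂[p,q] = [q] − [p]. For instance
  ∂dg = g − d.
This gives a 8×14 integer matrix of rank 7; reducing to Smith normal form yields diagonal entries (1,1,1,1,1,1,1).

The boundary map ∂_2: C_2 → C_1 acts by ∂[p,q,r] = [q,r] − [p,r] + [p,q]. For instance
  ∂ach = ch − ah + ac,
  ∂bcg = cg − bg + bc.
As a 14×6 matrix over Z this has rank 5, with invariant factors (1,1,1,1,1).

∂_3: C_3 → C_2 sends each 3-simplex σ to the alternating sum Σ_i (−1)^i (σ with its i-th vertex removed). For instance
  ∂bcgh = cgh − bgh + bch − bcg.
The 6×1 boundary matrix has rank 1 and Smith normal form diag(1).

From H_k ≅ ker(∂_k) / im(∂_{k+1}) we obtain:

  H_0: rank C_0 − rank ∂_1 = 8 − 7 = 1, and the invariant factors of ∂_1 are all 1, so H_0 = Z.
  H_1: rank ker ∂_1 − rank ∂_2 = (14 − 7) − 5 = 2, and the invariant factors of ∂_2 are all 1, so H_1 = Z^2.
  H_2: rank ker ∂_2 − rank ∂_3 = (6 − 5) − 1 = 0, and the invariant factors of ∂_3 are all 1, so H_2 = 0.
  H_3: rank ker ∂_3 − rank ∂_4 = (1 − 1) − 0 = 0, and there is no ∂_4, so H_3 = 0.

As a check, the Euler characteristic is 8 − 14 + 6 − 1 = -1, which agrees with 1 − 2 + 0 − 0 = -1.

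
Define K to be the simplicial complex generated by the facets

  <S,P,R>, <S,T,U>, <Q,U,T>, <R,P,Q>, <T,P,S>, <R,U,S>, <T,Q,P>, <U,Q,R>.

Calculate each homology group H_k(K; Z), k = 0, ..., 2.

We work with the vertex ordering P < Q < R < S < T < U. The simplices of K, each written with vertices in increasing order, are:

  0-simplices (6): P, Q, R, S, T, U
  1-simplices (12): PQ, PR, PS, PT, QR, QT, QU, RS, RU, ST, SU, TU
  2-simplices (8): PQR, PQT, PRS, PST, QRU, QTU, RSU, STU

Hence C_0 ≅ Z^6, C_1 ≅ Z^12, C_2 ≅ Z^8.

∂_1: C_1 → C_0 sends each edge [p,q] (with p < q) to q − p.
As a 6×12 matrix over Z this has rank 5, with invariant factors (1,1,1,1,1).

The boundary map ∂_2: C_2 → C_1 maps a triangle to the signed sum of its edges. For instance
  ∂PQR = QR − PR + PQ,
  ∂PST = ST − PT + PS.
This gives a 12×8 integer matrix of rank 7; reducing to Smith normal form yields diagonal entries (1,1,1,1,1,1,1).

Reading off H_k = ker ∂_k / im ∂_{k+1}:

  H_0: rank C_0 − rank ∂_1 = 6 − 5 = 1, and the invariant factors of ∂_1 are all 1, so H_0 = Z.
  H_1: rank ker ∂_1 − rank ∂_2 = (12 − 5) − 7 = 0, and the invariant factors of ∂_2 are all 1, so H_1 = 0.
  H_2: rank ker ∂_2 − rank ∂_3 = (8 − 7) − 0 = 1, and there is no ∂_3, so H_2 = Z.

As a check, the Euler characteristic is 6 − 12 + 8 = 2, which agrees with 1 − 0 + 1 = 2.
(K is a triangulation of the 2-sphere S^2.)

H_0 = Z,  H_1 = 0,  H_2 = Z.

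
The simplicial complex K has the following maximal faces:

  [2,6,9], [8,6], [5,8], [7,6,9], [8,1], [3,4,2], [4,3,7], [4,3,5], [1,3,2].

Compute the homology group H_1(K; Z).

H_1 = Z^3.

K has 9 vertices, 17 edges, 6 triangles.
rank ∂_1 = 8, rank ∂_2 = 6 ⇒ b_1 = 17 − 8 − 6 = 3; all invariant factors of ∂_2 are 1 so no torsion. So H_1 ≅ Z^3.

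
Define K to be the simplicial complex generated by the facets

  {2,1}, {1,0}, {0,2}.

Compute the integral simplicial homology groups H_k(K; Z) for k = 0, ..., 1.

Fix the vertex order 0 < 1 < 2 and write every simplex with vertices in increasing order. Then dim K = 1 and the simplices of K are:

  0-simplices (3): [0], [1], [2]
  1-simplices (3): [0,1], [0,2], [1,2]

so the chain groups are C_0 ≅ Z^3, C_1 ≅ Z^3.

The boundary map ∂_1: C_1 → C_0 maps an edge to its endpoints' difference, ∂[p,q] = q − p.
The resulting 3×3 matrix has rank 2, and its Smith normal form has invariant factors (1,1).

Computing H_k = (kernel of ∂_k) / (image of ∂_{k+1}):

  H_0: rank C_0 − rank ∂_1 = 3 − 2 = 1, and the invariant factors of ∂_1 are all 1, so H_0 = Z.
  H_1: rank ker ∂_1 − rank ∂_2 = (3 − 2) − 0 = 1, and there is no ∂_2, so H_1 = Z.

As a check, the Euler characteristic is 3 − 3 = 0, which agrees with 1 − 1 = 0.

H_0 ≅ Z,  H_1 ≅ Z.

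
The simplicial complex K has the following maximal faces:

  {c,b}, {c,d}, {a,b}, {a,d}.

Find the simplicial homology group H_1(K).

H_1 = Z.

We work with the vertex ordering a < b < c < d. The simplices of K, each written with vertices in increasing order, are:

  0-simplices (4): a, b, c, d
  1-simplices (4): ab, ad, bc, cd

giving chain groups C_0 ≅ Z^4, C_1 ≅ Z^4.

∂_1: C_1 → C_0 maps an edge to its endpoints' difference, ∂[p,q] = q − p. For instance
  ∂ad = d − a.
This gives a 4×4 integer matrix of rank 3; reducing to Smith normal form yields diagonal entries (1,1,1).

From H_k ≅ ker(∂_k) / im(∂_{k+1}) we obtain:

  H_1: rank ker ∂_1 − rank ∂_2 = (4 − 3) − 0 = 1, and there is no ∂_2, so H_1 ≅ Z.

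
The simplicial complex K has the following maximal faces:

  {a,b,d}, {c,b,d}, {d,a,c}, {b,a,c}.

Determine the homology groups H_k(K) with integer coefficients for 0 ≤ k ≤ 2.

We work with the vertex ordering a < b < c < d. The simplices of K, each written with vertices in increasing order, are:

  0-simplices (4): a, b, c, d
  1-simplices (6): ab, ac, ad, bc, bd, cd
  2-simplices (4): abc, abd, acd, bcd

Hence C_0 ≅ Z^4, C_1 ≅ Z^6, C_2 ≅ Z^4.

The boundary map ∂_1: C_1 → C_0 sends each edge [p,q] (with p < q) to q − p.
As a 4×6 matrix over Z this has rank 3, with invariant factors (1,1,1).

∂_2: C_2 → C_1 acts by ∂[p,q,r] = [q,r] − [p,r] + [p,q]. For instance
  ∂abc = bc − ac + ab,
  ∂abd = bd − ad + ab.
The resulting 6×4 matrix has rank 3, and its Smith normal form has invariant factors (1,1,1).

From H_k ≅ ker(∂_k) / im(∂_{k+1}) we obtain:

  H_0: rank C_0 − rank ∂_1 = 4 − 3 = 1, and the invariant factors of ∂_1 are all 1, so H_0 = Z.
  H_1: rank ker ∂_1 − rank ∂_2 = (6 − 3) − 3 = 0, and the invariant factors of ∂_2 are all 1, so H_1 = 0.
  H_2: rank ker ∂_2 − rank ∂_3 = (4 − 3) − 0 = 1, and there is no ∂_3, so H_2 = Z.

As a check, the Euler characteristic is 4 − 6 + 4 = 2, which agrees with 1 − 0 + 1 = 2.

H_0 = Z,  H_1 = 0,  H_2 = Z.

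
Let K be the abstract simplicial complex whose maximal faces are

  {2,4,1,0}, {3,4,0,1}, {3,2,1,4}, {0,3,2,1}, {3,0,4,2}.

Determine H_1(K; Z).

Take the total order 0 < 1 < 2 < 3 < 4 on the vertex set. Then K (dimension 3) consists of the simplices:

  0-simplices (5): [0], [1], [2], [3], [4]
  1-simplices (10): [0,1], [0,2], [0,3], [0,4], [1,2], [1,3], [1,4], [2,3], [2,4], [3,4]
  2-simplices (10): [0,1,2], [0,1,3], [0,1,4], [0,2,3], [0,2,4], [0,3,4], [1,2,3], [1,2,4], [1,3,4], [2,3,4]
  3-simplices (5): [0,1,2,3], [0,1,2,4], [0,1,3,4], [0,2,3,4], [1,2,3,4]

so the chain groups are C_0 ≅ Z^5, C_1 ≅ Z^10, C_2 ≅ Z^10, C_3 ≅ Z^5.

∂_1: C_1 → C_0 is given by ∂[p,q] = [q] − [p]. For instance
  ∂[2,4] = [4] − [2].
As a 5×10 matrix over Z this has rank 4, with invariant factors (1,1,1,1).

Boundary ∂_2: C_2 → C_1 sends each 2-simplex [p,q,r] to [q,r] − [p,r] + [p,q]. For instance
  ∂[1,2,3] = [2,3] − [1,3] + [1,2],
  ∂[0,2,3] = [2,3] − [0,3] + [0,2].
The 10×10 boundary matrix has rank 6 and Smith normal form diag(1,1,1,1,1,1).

Boundary ∂_3: C_3 → C_2 sends each 3-simplex σ to the alternating sum Σ_i (−1)^i (σ with its i-th vertex removed). For instance
  ∂[0,1,2,3] = [1,2,3] − [0,2,3] + [0,1,3] − [0,1,2],
  ∂[1,2,3,4] = [2,3,4] − [1,3,4] + [1,2,4] − [1,2,3].
The 10×5 boundary matrix has rank 4 and Smith normal form diag(1,1,1,1).

Computing H_k = (kernel of ∂_k) / (image of ∂_{k+1}):

  H_1: rank ker ∂_1 − rank ∂_2 = (10 − 4) − 6 = 0, and the invariant factors of ∂_2 are all 1, so H_1 = 0.

H_1 ≅ 0.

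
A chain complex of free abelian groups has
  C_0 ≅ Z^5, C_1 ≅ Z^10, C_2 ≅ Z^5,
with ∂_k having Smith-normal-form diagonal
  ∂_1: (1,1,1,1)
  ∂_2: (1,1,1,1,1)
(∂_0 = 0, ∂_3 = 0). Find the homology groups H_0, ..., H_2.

H_0 ≅ Z,  H_1 ≅ Z,  H_2 = 0.

H_0: b_0 = 5 − 0 − 4 = 1; torsion from ∂_1 factors > 1: none. So H_0 ≅ Z.
H_1: b_1 = 10 − 4 − 5 = 1; torsion from ∂_2 factors > 1: none. So H_1 ≅ Z.
H_2: b_2 = 5 − 5 − 0 = 0; torsion from ∂_3 factors > 1: none. So H_2 ≅ 0.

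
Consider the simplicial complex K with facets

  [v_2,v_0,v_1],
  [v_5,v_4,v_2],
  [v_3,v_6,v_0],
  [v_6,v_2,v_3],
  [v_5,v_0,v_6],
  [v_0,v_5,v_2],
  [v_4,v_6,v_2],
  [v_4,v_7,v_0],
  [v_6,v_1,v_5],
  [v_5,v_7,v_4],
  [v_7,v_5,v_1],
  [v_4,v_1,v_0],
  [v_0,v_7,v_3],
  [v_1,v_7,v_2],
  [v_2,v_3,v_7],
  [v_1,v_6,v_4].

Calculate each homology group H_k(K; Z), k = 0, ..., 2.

K has 8 vertices, 24 edges, 16 triangles.
rank ∂_0 = 0, rank ∂_1 = 7 ⇒ b_0 = 8 − 0 − 7 = 1; all invariant factors of ∂_1 are 1 so no torsion. So H_0 ≅ Z.
rank ∂_1 = 7, rank ∂_2 = 15 ⇒ b_1 = 24 − 7 − 15 = 2; all invariant factors of ∂_2 are 1 so no torsion. So H_1 ≅ Z^2.
rank ∂_2 = 15, rank ∂_3 = 0 ⇒ b_2 = 16 − 15 − 0 = 1. So H_2 ≅ Z.

H_0 ≅ Z,  H_1 ≅ Z^2,  H_2 ≅ Z.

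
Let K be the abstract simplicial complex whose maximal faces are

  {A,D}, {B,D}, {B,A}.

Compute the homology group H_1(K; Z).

Fix the vertex order A < B < D and write every simplex with vertices in increasing order. Then dim K = 1 and the simplices of K are:

  0-simplices (3): A, B, D
  1-simplices (3): AB, AD, BD

giving chain groups C_0 ≅ Z^3, C_1 ≅ Z^3.

∂_1: C_1 → C_0 sends each edge [p,q] (with p < q) to q − p.
The 3×3 boundary matrix has rank 2 and Smith normal form diag(1,1).

Now H_k = ker ∂_k / im ∂_{k+1}, so:

  H_1: rank ker ∂_1 − rank ∂_2 = (3 − 2) − 0 = 1, and there is no ∂_2, so H_1 = Z.

H_1 ≅ Z.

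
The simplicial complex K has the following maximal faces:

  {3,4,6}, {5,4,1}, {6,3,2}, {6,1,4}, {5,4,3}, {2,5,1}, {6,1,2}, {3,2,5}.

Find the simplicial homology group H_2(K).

H_2 = Z.

Order the vertices as 1 < 2 < 3 < 4 < 5 < 6. Listing each simplex with vertices in this order, K has dimension 2 with simplices:

  0-simplices (6): [1], [2], [3], [4], [5], [6]
  1-simplices (12): [1,2], [1,4], [1,5], [1,6], [2,3], [2,5], [2,6], [3,4], [3,5], [3,6], [4,5], [4,6]
  2-simplices (8): [1,2,5], [1,2,6], [1,4,5], [1,4,6], [2,3,5], [2,3,6], [3,4,5], [3,4,6]

Hence C_0 ≅ Z^6, C_1 ≅ Z^12, C_2 ≅ Z^8.

The boundary map ∂_1: C_1 → C_0 maps an edge to its endpoints' difference, ∂[p,q] = q − p. For instance
  ∂[3,5] = [5] − [3].
The 6×12 boundary matrix has rank 5 and Smith normal form diag(1,1,1,1,1).

∂_2: C_2 → C_1 acts by ∂[p,q,r] = [q,r] − [p,r] + [p,q]. For instance
  ∂[1,4,5] = [4,5] − [1,5] + [1,4],
  ∂[3,4,5] = [4,5] − [3,5] + [3,4].
As a 12×8 matrix over Z this has rank 7, with invariant factors (1,1,1,1,1,1,1).

From H_k ≅ ker(∂_k) / im(∂_{k+1}) we obtain:

  H_2: rank ker ∂_2 − rank ∂_3 = (8 − 7) − 0 = 1, and there is no ∂_3, so H_2 = Z.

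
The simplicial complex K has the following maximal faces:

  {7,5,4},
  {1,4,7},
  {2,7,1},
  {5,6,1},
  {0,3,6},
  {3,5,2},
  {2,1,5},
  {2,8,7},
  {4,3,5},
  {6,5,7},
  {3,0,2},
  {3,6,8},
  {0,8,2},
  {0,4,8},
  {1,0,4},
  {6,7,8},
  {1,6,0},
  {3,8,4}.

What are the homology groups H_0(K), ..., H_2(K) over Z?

H_0 ≅ Z,  H_1 ≅ Z × Z/2,  H_2 = 0.

We work with the vertex ordering 0 < 1 < 2 < 3 < 4 < 5 < 6 < 7 < 8. The simplices of K, each written with vertices in increasing order, are:

  0-simplices (9): [0], [1], [2], [3], [4], [5], [6], [7], [8]
  1-simplices (27): (27 of them)
  2-simplices (18): [0,1,4], [0,1,6], [0,2,3], [0,2,8], [0,3,6], [0,4,8], [1,2,5], [1,2,7], [1,4,7], [1,5,6], [2,3,5], [2,7,8], [3,4,5], [3,4,8], [3,6,8], [4,5,7], [5,6,7], [6,7,8]

so the chain groups are C_0 ≅ Z^9, C_1 ≅ Z^27, C_2 ≅ Z^18.

Boundary ∂_1: C_1 → C_0 sends each edge [p,q] (with p < q) to q − p.
This gives a 9×27 integer matrix of rank 8; reducing to Smith normal form yields diagonal entries (1,1,1,1,1,1,1,1).

The boundary map ∂_2: C_2 → C_1 acts by ∂[p,q,r] = [q,r] − [p,r] + [p,q]. For instance
  ∂[1,2,5] = [2,5] − [1,5] + [1,2],
  ∂[0,4,8] = [4,8] − [0,8] + [0,4].
The resulting 27×18 matrix has rank 18, and its Smith normal form has invariant factors (1,1,1,1,1,1,1,1,1,1,1,1,1,1,1,1,1,2).

Now H_k = ker ∂_k / im ∂_{k+1}, so:

  H_0: rank C_0 − rank ∂_1 = 9 − 8 = 1, and the invariant factors of ∂_1 are all 1, so H_0 ≅ Z.
  H_1: rank ker ∂_1 − rank ∂_2 = (27 − 8) − 18 = 1, and ∂_2 has invariant factor 2 > 1, so H_1 ≅ Z × Z/2.
  H_2: rank ker ∂_2 − rank ∂_3 = (18 − 18) − 0 = 0, and there is no ∂_3, so H_2 ≅ 0.

(K is a triangulation of the Klein bottle.)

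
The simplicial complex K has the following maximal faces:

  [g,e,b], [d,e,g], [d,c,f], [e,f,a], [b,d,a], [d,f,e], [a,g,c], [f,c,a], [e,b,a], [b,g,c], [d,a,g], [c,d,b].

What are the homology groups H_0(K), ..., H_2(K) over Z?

Fix the vertex order a < b < c < d < e < f < g and write every simplex with vertices in increasing order. Then dim K = 2 and the simplices of K are:

  0-simplices (7): a, b, c, d, e, f, g
  1-simplices (18): ab, ac, ad, ae, af, ag, bc, bd, be, bg, cd, cf, cg, de, df, dg, ef, eg
  2-simplices (12): abd, abe, acf, acg, adg, aef, bcd, bcg, beg, cdf, def, deg

Hence C_0 ≅ Z^7, C_1 ≅ Z^18, C_2 ≅ Z^12.

∂_1: C_1 → C_0 sends each edge [p,q] (with p < q) to q − p.
As a 7×18 matrix over Z this has rank 6, with invariant factors (1,1,1,1,1,1).

∂_2: C_2 → C_1 acts by ∂[p,q,r] = [q,r] − [p,r] + [p,q]. For instance
  ∂bcd = cd − bd + bc,
  ∂acf = cf − af + ac.
The resulting 18×12 matrix has rank 12, and its Smith normal form has invariant factors (1,1,1,1,1,1,1,1,1,1,1,2).

Computing H_k = (kernel of ∂_k) / (image of ∂_{k+1}):

  H_0: rank C_0 − rank ∂_1 = 7 − 6 = 1, and the invariant factors of ∂_1 are all 1, so H_0 ≅ Z.
  H_1: rank ker ∂_1 − rank ∂_2 = (18 − 6) − 12 = 0, and ∂_2 has invariant factor 2 > 1, so H_1 ≅ Z/2.
  H_2: rank ker ∂_2 − rank ∂_3 = (12 − 12) − 0 = 0, and there is no ∂_3, so H_2 ≅ 0.

H_0 = Z,  H_1 = Z/2,  H_2 = 0.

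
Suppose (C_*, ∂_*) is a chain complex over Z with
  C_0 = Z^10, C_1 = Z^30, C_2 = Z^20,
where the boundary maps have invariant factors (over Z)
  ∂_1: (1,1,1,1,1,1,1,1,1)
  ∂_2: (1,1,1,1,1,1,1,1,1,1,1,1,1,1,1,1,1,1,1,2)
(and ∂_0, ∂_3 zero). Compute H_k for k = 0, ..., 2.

H_0 ≅ Z,  H_1 ≅ Z ⊕ Z/2,  H_2 = 0.

H_0: b_0 = 10 − 0 − 9 = 1; torsion from ∂_1 factors > 1: none. So H_0 ≅ Z.
H_1: b_1 = 30 − 9 − 20 = 1; torsion from ∂_2 factors > 1: [2]. So H_1 ≅ Z ⊕ Z/2.
H_2: b_2 = 20 − 20 − 0 = 0; torsion from ∂_3 factors > 1: none. So H_2 ≅ 0.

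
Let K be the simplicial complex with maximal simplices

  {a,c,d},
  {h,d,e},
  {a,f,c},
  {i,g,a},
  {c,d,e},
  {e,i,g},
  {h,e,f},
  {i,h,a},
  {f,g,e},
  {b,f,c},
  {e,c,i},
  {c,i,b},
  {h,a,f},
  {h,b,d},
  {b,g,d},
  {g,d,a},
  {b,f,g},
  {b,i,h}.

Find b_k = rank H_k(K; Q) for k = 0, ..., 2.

We work with the vertex ordering a < b < c < d < e < f < g < h < i. The simplices of K, each written with vertices in increasing order, are:

  0-simplices (9): a, b, c, d, e, f, g, h, i
  1-simplices (27): ac, ad, af, ag, ah, ai, bc, bd, bf, bg, bh, bi, cd, ce, cf, ci, de, dg, dh, ef, eg, eh, ei, fg, fh, gi, hi
  2-simplices (18): acd, acf, adg, afh, agi, ahi, bcf, bci, bdg, bdh, bfg, bhi, cde, cei, deh, efg, efh, egi

giving chain groups C_0 ≅ Z^9, C_1 ≅ Z^27, C_2 ≅ Z^18.

∂_1: C_1 → C_0 sends each edge [p,q] (with p < q) to q − p.
The resulting 9×27 matrix has rank 8, and its Smith normal form has invariant factors (1,1,1,1,1,1,1,1).

∂_2: C_2 → C_1 maps a triangle to the signed sum of its edges. For instance
  ∂ahi = hi − ai + ah,
  ∂bhi = hi − bi + bh.
As a 27×18 matrix over Z this has rank 17, with invariant factors (1,1,1,1,1,1,1,1,1,1,1,1,1,1,1,1,1).

Computing H_k = (kernel of ∂_k) / (image of ∂_{k+1}):

  H_0: rank C_0 − rank ∂_1 = 9 − 8 = 1, and the invariant factors of ∂_1 are all 1, so H_0 ≅ Z.
  H_1: rank ker ∂_1 − rank ∂_2 = (27 − 8) − 17 = 2, and the invariant factors of ∂_2 are all 1, so H_1 ≅ Z^2.
  H_2: rank ker ∂_2 − rank ∂_3 = (18 − 17) − 0 = 1, and there is no ∂_3, so H_2 ≅ Z.

As a check, the Euler characteristic is 9 − 27 + 18 = 0, which agrees with 1 − 2 + 1 = 0.

Hence the Betti numbers are b_0 = 1, b_1 = 2, b_2 = 1.

b_0 = 1, b_1 = 2, b_2 = 1.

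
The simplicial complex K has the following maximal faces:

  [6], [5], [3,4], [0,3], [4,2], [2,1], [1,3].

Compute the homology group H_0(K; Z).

Fix the vertex order 0 < 1 < 2 < 3 < 4 < 5 < 6 and write every simplex with vertices in increasing order. Then dim K = 1 and the simplices of K are:

  0-simplices (7): [0], [1], [2], [3], [4], [5], [6]
  1-simplices (5): [0,3], [1,2], [1,3], [2,4], [3,4]

so the chain groups are C_0 ≅ Z^7, C_1 ≅ Z^5.

∂_1: C_1 → C_0 is given by ∂[p,q] = [q] − [p].
This gives a 7×5 integer matrix of rank 4; reducing to Smith normal form yields diagonal entries (1,1,1,1).

Now H_k = ker ∂_k / im ∂_{k+1}, so:

  H_0: rank C_0 − rank ∂_1 = 7 − 4 = 3, and the invariant factors of ∂_1 are all 1, so H_0 ≅ Z^3.

H_0 ≅ Z^3.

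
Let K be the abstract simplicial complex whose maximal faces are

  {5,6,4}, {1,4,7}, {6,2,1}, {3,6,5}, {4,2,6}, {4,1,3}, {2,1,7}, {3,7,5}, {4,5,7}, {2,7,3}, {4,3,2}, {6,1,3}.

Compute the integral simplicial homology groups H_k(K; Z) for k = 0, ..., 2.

Fix the vertex order 1 < 2 < 3 < 4 < 5 < 6 < 7 and write every simplex with vertices in increasing order. Then dim K = 2 and the simplices of K are:

  0-simplices (7): [1], [2], [3], [4], [5], [6], [7]
  1-simplices (18): [1,2], [1,3], [1,4], [1,6], [1,7], [2,3], [2,4], [2,6], [2,7], [3,4], [3,5], [3,6], [3,7], [4,5], [4,6], [4,7], [5,6], [5,7]
  2-simplices (12): [1,2,6], [1,2,7], [1,3,4], [1,3,6], [1,4,7], [2,3,4], [2,3,7], [2,4,6], [3,5,6], [3,5,7], [4,5,6], [4,5,7]

Hence C_0 ≅ Z^7, C_1 ≅ Z^18, C_2 ≅ Z^12.

The boundary map ∂_1: C_1 → C_0 sends each edge [p,q] (with p < q) to q − p. For instance
  ∂[1,3] = [3] − [1].
The 7×18 boundary matrix has rank 6 and Smith normal form diag(1,1,1,1,1,1).

The boundary map ∂_2: C_2 → C_1 acts by ∂[p,q,r] = [q,r] − [p,r] + [p,q]. For instance
  ∂[1,2,7] = [2,7] − [1,7] + [1,2],
  ∂[1,3,4] = [3,4] − [1,4] + [1,3].
As a 18×12 matrix over Z this has rank 12, with invariant factors (1,1,1,1,1,1,1,1,1,1,1,2).

Now H_k = ker ∂_k / im ∂_{k+1}, so:

  H_0: rank C_0 − rank ∂_1 = 7 − 6 = 1, and the invariant factors of ∂_1 are all 1, so H_0 = Z.
  H_1: rank ker ∂_1 − rank ∂_2 = (18 − 6) − 12 = 0, and ∂_2 has invariant factor 2 > 1, so H_1 = Z/2.
  H_2: rank ker ∂_2 − rank ∂_3 = (12 − 12) − 0 = 0, and there is no ∂_3, so H_2 = 0.

H_0 = Z,  H_1 = Z/2,  H_2 = 0.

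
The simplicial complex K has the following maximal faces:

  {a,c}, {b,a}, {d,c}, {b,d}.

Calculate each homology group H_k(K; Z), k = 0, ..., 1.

H_0 ≅ Z,  H_1 ≅ Z.

Order the vertices as a < b < c < d. Listing each simplex with vertices in this order, K has dimension 1 with simplices:

  0-simplices (4): a, b, c, d
  1-simplices (4): ab, ac, bd, cd

Hence C_0 ≅ Z^4, C_1 ≅ Z^4.

∂_1: C_1 → C_0 sends each edge [p,q] (with p < q) to q − p. For instance
  ∂ac = c − a.
The resulting 4×4 matrix has rank 3, and its Smith normal form has invariant factors (1,1,1).

Now H_k = ker ∂_k / im ∂_{k+1}, so:

  H_0: rank C_0 − rank ∂_1 = 4 − 3 = 1, and the invariant factors of ∂_1 are all 1, so H_0 = Z.
  H_1: rank ker ∂_1 − rank ∂_2 = (4 − 3) − 0 = 1, and there is no ∂_2, so H_1 = Z.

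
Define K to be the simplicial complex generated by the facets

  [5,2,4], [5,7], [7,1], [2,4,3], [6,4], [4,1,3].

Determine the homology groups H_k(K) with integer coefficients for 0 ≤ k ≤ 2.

H_0 = Z,  H_1 = Z,  H_2 = 0.

Fix the vertex order 1 < 2 < 3 < 4 < 5 < 6 < 7 and write every simplex with vertices in increasing order. Then dim K = 2 and the simplices of K are:

  0-simplices (7): [1], [2], [3], [4], [5], [6], [7]
  1-simplices (10): [1,3], [1,4], [1,7], [2,3], [2,4], [2,5], [3,4], [4,5], [4,6], [5,7]
  2-simplices (3): [1,3,4], [2,3,4], [2,4,5]

giving chain groups C_0 ≅ Z^7, C_1 ≅ Z^10, C_2 ≅ Z^3.

The boundary map ∂_1: C_1 → C_0 sends each edge [p,q] (with p < q) to q − p. For instance
  ∂[4,5] = [5] − [4].
This gives a 7×10 integer matrix of rank 6; reducing to Smith normal form yields diagonal entries (1,1,1,1,1,1).

∂_2: C_2 → C_1 acts by ∂[p,q,r] = [q,r] − [p,r] + [p,q]. For instance
  ∂[1,3,4] = [3,4] − [1,4] + [1,3],
  ∂[2,4,5] = [4,5] − [2,5] + [2,4].
This gives a 10×3 integer matrix of rank 3; reducing to Smith normal form yields diagonal entries (1,1,1).

Now H_k = ker ∂_k / im ∂_{k+1}, so:

  H_0: rank C_0 − rank ∂_1 = 7 − 6 = 1, and the invariant factors of ∂_1 are all 1, so H_0 ≅ Z.
  H_1: rank ker ∂_1 − rank ∂_2 = (10 − 6) − 3 = 1, and the invariant factors of ∂_2 are all 1, so H_1 ≅ Z.
  H_2: rank ker ∂_2 − rank ∂_3 = (3 − 3) − 0 = 0, and there is no ∂_3, so H_2 ≅ 0.

As a check, the Euler characteristic is 7 − 10 + 3 = 0, which agrees with 1 − 1 + 0 = 0.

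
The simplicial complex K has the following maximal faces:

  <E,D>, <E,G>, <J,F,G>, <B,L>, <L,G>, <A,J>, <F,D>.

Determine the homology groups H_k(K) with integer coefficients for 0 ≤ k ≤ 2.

Fix the vertex order A < B < D < E < F < G < J < L and write every simplex with vertices in increasing order. Then dim K = 2 and the simplices of K are:

  0-simplices (8): A, B, D, E, F, G, J, L
  1-simplices (9): AJ, BL, DE, DF, EG, FG, FJ, GJ, GL
  2-simplices (1): FGJ

so the chain groups are C_0 ≅ Z^8, C_1 ≅ Z^9, C_2 ≅ Z^1.

Boundary ∂_1: C_1 → C_0 sends each edge [p,q] (with p < q) to q − p. For instance
  ∂BL = L − B.
This gives a 8×9 integer matrix of rank 7; reducing to Smith normal form yields diagonal entries (1,1,1,1,1,1,1).

The boundary map ∂_2: C_2 → C_1 acts by ∂[p,q,r] = [q,r] − [p,r] + [p,q]. For instance
  ∂FGJ = GJ − FJ + FG.
The 9×1 boundary matrix has rank 1 and Smith normal form diag(1).

Reading off H_k = ker ∂_k / im ∂_{k+1}:

  H_0: rank C_0 − rank ∂_1 = 8 − 7 = 1, and the invariant factors of ∂_1 are all 1, so H_0 = Z.
  H_1: rank ker ∂_1 − rank ∂_2 = (9 − 7) − 1 = 1, and the invariant factors of ∂_2 are all 1, so H_1 = Z.
  H_2: rank ker ∂_2 − rank ∂_3 = (1 − 1) − 0 = 0, and there is no ∂_3, so H_2 = 0.

As a check, the Euler characteristic is 8 − 9 + 1 = 0, which agrees with 1 − 1 + 0 = 0.

H_0 = Z,  H_1 = Z,  H_2 = 0.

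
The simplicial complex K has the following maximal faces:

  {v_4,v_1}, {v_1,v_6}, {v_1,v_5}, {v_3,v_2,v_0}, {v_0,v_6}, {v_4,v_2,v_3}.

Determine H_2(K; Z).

Order the vertices as v_0 < v_1 < v_2 < v_3 < v_4 < v_5 < v_6. Listing each simplex with vertices in this order, K has dimension 2 with simplices:

  0-simplices (7): [v_0], [v_1], [v_2], [v_3], [v_4], [v_5], [v_6]
  1-simplices (9): [v_0,v_2], [v_0,v_3], [v_0,v_6], [v_1,v_4], [v_1,v_5], [v_1,v_6], [v_2,v_3], [v_2,v_4], [v_3,v_4]
  2-simplices (2): [v_0,v_2,v_3], [v_2,v_3,v_4]

Hence C_0 ≅ Z^7, C_1 ≅ Z^9, C_2 ≅ Z^2.

∂_1: C_1 → C_0 sends each edge [p,q] (with p < q) to q − p. For instance
  ∂[v_0,v_3] = [v_3] − [v_0].
The 7×9 boundary matrix has rank 6 and Smith normal form diag(1,1,1,1,1,1).

∂_2: C_2 → C_1 maps a triangle to the signed sum of its edges. For instance
  ∂[v_2,v_3,v_4] = [v_3,v_4] − [v_2,v_4] + [v_2,v_3],
  ∂[v_0,v_2,v_3] = [v_2,v_3] − [v_0,v_3] + [v_0,v_2].
This gives a 9×2 integer matrix of rank 2; reducing to Smith normal form yields diagonal entries (1,1).

Reading off H_k = ker ∂_k / im ∂_{k+1}:

  H_2: rank ker ∂_2 − rank ∂_3 = (2 − 2) − 0 = 0, and there is no ∂_3, so H_2 = 0.

H_2 ≅ 0.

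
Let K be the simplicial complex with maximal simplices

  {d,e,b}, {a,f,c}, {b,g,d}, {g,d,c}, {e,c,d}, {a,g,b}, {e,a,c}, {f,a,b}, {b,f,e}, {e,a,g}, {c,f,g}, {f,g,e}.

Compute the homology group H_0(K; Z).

H_0 ≅ Z.

Fix the vertex order a < b < c < d < e < f < g and write every simplex with vertices in increasing order. Then dim K = 2 and the simplices of K are:

  0-simplices (7): a, b, c, d, e, f, g
  1-simplices (18): ab, ac, ae, af, ag, bd, be, bf, bg, cd, ce, cf, cg, de, dg, ef, eg, fg
  2-simplices (12): abf, abg, ace, acf, aeg, bde, bdg, bef, cde, cdg, cfg, efg

giving chain groups C_0 ≅ Z^7, C_1 ≅ Z^18, C_2 ≅ Z^12.

∂_1: C_1 → C_0 sends each edge [p,q] (with p < q) to q − p.
This gives a 7×18 integer matrix of rank 6; reducing to Smith normal form yields diagonal entries (1,1,1,1,1,1).

The boundary map ∂_2: C_2 → C_1 acts by ∂[p,q,r] = [q,r] − [p,r] + [p,q]. For instance
  ∂efg = fg − eg + ef,
  ∂aeg = eg − ag + ae.
The resulting 18×12 matrix has rank 12, and its Smith normal form has invariant factors (1,1,1,1,1,1,1,1,1,1,1,2).

Now H_k = ker ∂_k / im ∂_{k+1}, so:

  H_0: rank C_0 − rank ∂_1 = 7 − 6 = 1, and the invariant factors of ∂_1 are all 1, so H_0 ≅ Z.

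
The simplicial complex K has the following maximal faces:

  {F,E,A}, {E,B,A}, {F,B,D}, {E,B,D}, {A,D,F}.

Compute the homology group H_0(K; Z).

H_0 ≅ Z.

We work with the vertex ordering A < B < D < E < F. The simplices of K, each written with vertices in increasing order, are:

  0-simplices (5): A, B, D, E, F
  1-simplices (10): AB, AD, AE, AF, BD, BE, BF, DE, DF, EF
  2-simplices (5): ABE, ADF, AEF, BDE, BDF

so the chain groups are C_0 ≅ Z^5, C_1 ≅ Z^10, C_2 ≅ Z^5.

Boundary ∂_1: C_1 → C_0 sends each edge [p,q] (with p < q) to q − p. For instance
  ∂BF = F − B.
This gives a 5×10 integer matrix of rank 4; reducing to Smith normal form yields diagonal entries (1,1,1,1).

∂_2: C_2 → C_1 maps a triangle to the signed sum of its edges. For instance
  ∂ADF = DF − AF + AD,
  ∂BDE = DE − BE + BD.
The 10×5 boundary matrix has rank 5 and Smith normal form diag(1,1,1,1,1).

Computing H_k = (kernel of ∂_k) / (image of ∂_{k+1}):

  H_0: rank C_0 − rank ∂_1 = 5 − 4 = 1, and the invariant factors of ∂_1 are all 1, so H_0 ≅ Z.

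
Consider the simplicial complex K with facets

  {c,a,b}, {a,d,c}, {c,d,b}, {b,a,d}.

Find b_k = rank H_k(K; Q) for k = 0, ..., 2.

b_0 = 1, b_1 = 0, b_2 = 1.

Order the vertices as a < b < c < d. Listing each simplex with vertices in this order, K has dimension 2 with simplices:

  0-simplices (4): a, b, c, d
  1-simplices (6): ab, ac, ad, bc, bd, cd
  2-simplices (4): abc, abd, acd, bcd

giving chain groups C_0 ≅ Z^4, C_1 ≅ Z^6, C_2 ≅ Z^4.

Boundary ∂_1: C_1 → C_0 is given by ∂[p,q] = [q] − [p]. For instance
  ∂ac = c − a.
The resulting 4×6 matrix has rank 3, and its Smith normal form has invariant factors (1,1,1).

∂_2: C_2 → C_1 acts by ∂[p,q,r] = [q,r] − [p,r] + [p,q]. For instance
  ∂acd = cd − ad + ac,
  ∂abd = bd − ad + ab.
As a 6×4 matrix over Z this has rank 3, with invariant factors (1,1,1).

Reading off H_k = ker ∂_k / im ∂_{k+1}:

  H_0: rank C_0 − rank ∂_1 = 4 − 3 = 1, and the invariant factors of ∂_1 are all 1, so H_0 ≅ Z.
  H_1: rank ker ∂_1 − rank ∂_2 = (6 − 3) − 3 = 0, and the invariant factors of ∂_2 are all 1, so H_1 ≅ 0.
  H_2: rank ker ∂_2 − rank ∂_3 = (4 − 3) − 0 = 1, and there is no ∂_3, so H_2 ≅ Z.

As a check, the Euler characteristic is 4 − 6 + 4 = 2, which agrees with 1 − 0 + 1 = 2.

Hence the Betti numbers are b_0 = 1, b_1 = 0, b_2 = 1.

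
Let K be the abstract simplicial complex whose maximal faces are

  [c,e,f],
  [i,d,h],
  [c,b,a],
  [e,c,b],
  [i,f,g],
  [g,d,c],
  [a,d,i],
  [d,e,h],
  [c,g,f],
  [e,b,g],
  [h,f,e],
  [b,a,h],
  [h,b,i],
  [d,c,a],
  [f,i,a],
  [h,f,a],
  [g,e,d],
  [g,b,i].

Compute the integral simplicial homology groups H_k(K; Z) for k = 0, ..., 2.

Order the vertices as a < b < c < d < e < f < g < h < i. Listing each simplex with vertices in this order, K has dimension 2 with simplices:

  0-simplices (9): a, b, c, d, e, f, g, h, i
  1-simplices (27): ab, ac, ad, af, ah, ai, bc, be, bg, bh, bi, cd, ce, cf, cg, de, dg, dh, di, ef, eg, eh, fg, fh, fi, gi, hi
  2-simplices (18): abc, abh, acd, adi, afh, afi, bce, beg, bgi, bhi, cdg, cef, cfg, deg, deh, dhi, efh, fgi

Hence C_0 ≅ Z^9, C_1 ≅ Z^27, C_2 ≅ Z^18.

The boundary map ∂_1: C_1 → C_0 maps an edge to its endpoints' difference, ∂[p,q] = q − p. For instance
  ∂cf = f − c.
This gives a 9×27 integer matrix of rank 8; reducing to Smith normal form yields diagonal entries (1,1,1,1,1,1,1,1).

Boundary ∂_2: C_2 → C_1 sends each 2-simplex [p,q,r] to [q,r] − [p,r] + [p,q]. For instance
  ∂cfg = fg − cg + cf,
  ∂bhi = hi − bi + bh.
This gives a 27×18 integer matrix of rank 18; reducing to Smith normal form yields diagonal entries (1,1,1,1,1,1,1,1,1,1,1,1,1,1,1,1,1,2).

Reading off H_k = ker ∂_k / im ∂_{k+1}:

  H_0: rank C_0 − rank ∂_1 = 9 − 8 = 1, and the invariant factors of ∂_1 are all 1, so H_0 ≅ Z.
  H_1: rank ker ∂_1 − rank ∂_2 = (27 − 8) − 18 = 1, and ∂_2 has invariant factor 2 > 1, so H_1 ≅ Z ⊕ Z/2.
  H_2: rank ker ∂_2 − rank ∂_3 = (18 − 18) − 0 = 0, and there is no ∂_3, so H_2 ≅ 0.

(K is a triangulation of the Klein bottle.)

H_0 = Z,  H_1 = Z ⊕ Z/2,  H_2 = 0.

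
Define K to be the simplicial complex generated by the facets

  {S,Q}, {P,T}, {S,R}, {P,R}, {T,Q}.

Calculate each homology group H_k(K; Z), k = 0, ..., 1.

Fix the vertex order P < Q < R < S < T and write every simplex with vertices in increasing order. Then dim K = 1 and the simplices of K are:

  0-simplices (5): P, Q, R, S, T
  1-simplices (5): PR, PT, QS, QT, RS

Hence C_0 ≅ Z^5, C_1 ≅ Z^5.

∂_1: C_1 → C_0 is given by ∂[p,q] = [q] − [p]. For instance
  ∂RS = S − R.
This gives a 5×5 integer matrix of rank 4; reducing to Smith normal form yields diagonal entries (1,1,1,1).

Reading off H_k = ker ∂_k / im ∂_{k+1}:

  H_0: rank C_0 − rank ∂_1 = 5 − 4 = 1, and the invariant factors of ∂_1 are all 1, so H_0 = Z.
  H_1: rank ker ∂_1 − rank ∂_2 = (5 − 4) − 0 = 1, and there is no ∂_2, so H_1 = Z.

H_0 ≅ Z,  H_1 ≅ Z.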